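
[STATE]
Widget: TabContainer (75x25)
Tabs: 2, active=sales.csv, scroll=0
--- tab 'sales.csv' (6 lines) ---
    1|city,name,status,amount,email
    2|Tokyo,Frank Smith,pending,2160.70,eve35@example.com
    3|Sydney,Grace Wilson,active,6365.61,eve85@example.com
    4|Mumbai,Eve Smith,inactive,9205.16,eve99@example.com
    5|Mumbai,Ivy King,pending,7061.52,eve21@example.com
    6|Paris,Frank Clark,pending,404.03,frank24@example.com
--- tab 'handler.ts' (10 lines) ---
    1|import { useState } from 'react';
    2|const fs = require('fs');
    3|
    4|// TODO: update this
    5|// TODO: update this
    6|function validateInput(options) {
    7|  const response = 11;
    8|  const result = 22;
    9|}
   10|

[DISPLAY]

[sales.csv]│ handler.ts                                                    
───────────────────────────────────────────────────────────────────────────
city,name,status,amount,email                                              
Tokyo,Frank Smith,pending,2160.70,eve35@example.com                        
Sydney,Grace Wilson,active,6365.61,eve85@example.com                       
Mumbai,Eve Smith,inactive,9205.16,eve99@example.com                        
Mumbai,Ivy King,pending,7061.52,eve21@example.com                          
Paris,Frank Clark,pending,404.03,frank24@example.com                       
                                                                           
                                                                           
                                                                           
                                                                           
                                                                           
                                                                           
                                                                           
                                                                           
                                                                           
                                                                           
                                                                           
                                                                           
                                                                           
                                                                           
                                                                           
                                                                           
                                                                           


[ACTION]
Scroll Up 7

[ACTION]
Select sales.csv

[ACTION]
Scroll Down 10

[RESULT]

[sales.csv]│ handler.ts                                                    
───────────────────────────────────────────────────────────────────────────
Paris,Frank Clark,pending,404.03,frank24@example.com                       
                                                                           
                                                                           
                                                                           
                                                                           
                                                                           
                                                                           
                                                                           
                                                                           
                                                                           
                                                                           
                                                                           
                                                                           
                                                                           
                                                                           
                                                                           
                                                                           
                                                                           
                                                                           
                                                                           
                                                                           
                                                                           
                                                                           


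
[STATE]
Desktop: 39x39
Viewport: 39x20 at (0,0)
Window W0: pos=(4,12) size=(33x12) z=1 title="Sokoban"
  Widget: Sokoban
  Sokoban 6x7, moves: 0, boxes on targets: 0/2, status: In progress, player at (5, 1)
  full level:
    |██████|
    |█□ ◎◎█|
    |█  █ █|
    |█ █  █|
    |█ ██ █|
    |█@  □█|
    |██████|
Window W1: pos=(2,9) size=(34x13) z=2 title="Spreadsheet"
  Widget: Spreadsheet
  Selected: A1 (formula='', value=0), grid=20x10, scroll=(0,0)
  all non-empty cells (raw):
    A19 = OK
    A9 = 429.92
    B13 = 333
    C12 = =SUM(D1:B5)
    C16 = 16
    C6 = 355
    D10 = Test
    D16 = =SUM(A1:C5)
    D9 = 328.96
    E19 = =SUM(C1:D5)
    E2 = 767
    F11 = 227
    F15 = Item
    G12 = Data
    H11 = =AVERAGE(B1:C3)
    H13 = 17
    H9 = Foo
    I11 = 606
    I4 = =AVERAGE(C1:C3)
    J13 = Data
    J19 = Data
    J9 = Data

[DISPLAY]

                                       
                                       
                                       
                                       
                                       
                                       
                                       
                                       
                                       
  ┏━━━━━━━━━━━━━━━━━━━━━━━━━━━━━━━━┓   
  ┃ Spreadsheet                    ┃   
  ┠────────────────────────────────┨   
  ┃A1:                             ┃┓  
  ┃       A       B       C       D┃┃  
  ┃--------------------------------┃┨  
  ┃  1      [0]       0       0    ┃┃  
  ┃  2        0       0       0    ┃┃  
  ┃  3        0       0       0    ┃┃  
  ┃  4        0       0       0    ┃┃  
  ┃  5        0       0       0    ┃┃  


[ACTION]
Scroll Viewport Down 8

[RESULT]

                                       
  ┏━━━━━━━━━━━━━━━━━━━━━━━━━━━━━━━━┓   
  ┃ Spreadsheet                    ┃   
  ┠────────────────────────────────┨   
  ┃A1:                             ┃┓  
  ┃       A       B       C       D┃┃  
  ┃--------------------------------┃┨  
  ┃  1      [0]       0       0    ┃┃  
  ┃  2        0       0       0    ┃┃  
  ┃  3        0       0       0    ┃┃  
  ┃  4        0       0       0    ┃┃  
  ┃  5        0       0       0    ┃┃  
  ┃  6        0       0     355    ┃┃  
  ┗━━━━━━━━━━━━━━━━━━━━━━━━━━━━━━━━┛┃  
    ┃Moves: 0  0/2                  ┃  
    ┗━━━━━━━━━━━━━━━━━━━━━━━━━━━━━━━┛  
                                       
                                       
                                       
                                       


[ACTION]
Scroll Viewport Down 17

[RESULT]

  ┃  5        0       0       0    ┃┃  
  ┃  6        0       0     355    ┃┃  
  ┗━━━━━━━━━━━━━━━━━━━━━━━━━━━━━━━━┛┃  
    ┃Moves: 0  0/2                  ┃  
    ┗━━━━━━━━━━━━━━━━━━━━━━━━━━━━━━━┛  
                                       
                                       
                                       
                                       
                                       
                                       
                                       
                                       
                                       
                                       
                                       
                                       
                                       
                                       
                                       


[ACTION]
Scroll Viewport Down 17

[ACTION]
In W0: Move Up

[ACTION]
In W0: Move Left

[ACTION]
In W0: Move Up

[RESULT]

  ┃  5        0       0       0    ┃┃  
  ┃  6        0       0     355    ┃┃  
  ┗━━━━━━━━━━━━━━━━━━━━━━━━━━━━━━━━┛┃  
    ┃Moves: 2  0/2                  ┃  
    ┗━━━━━━━━━━━━━━━━━━━━━━━━━━━━━━━┛  
                                       
                                       
                                       
                                       
                                       
                                       
                                       
                                       
                                       
                                       
                                       
                                       
                                       
                                       
                                       


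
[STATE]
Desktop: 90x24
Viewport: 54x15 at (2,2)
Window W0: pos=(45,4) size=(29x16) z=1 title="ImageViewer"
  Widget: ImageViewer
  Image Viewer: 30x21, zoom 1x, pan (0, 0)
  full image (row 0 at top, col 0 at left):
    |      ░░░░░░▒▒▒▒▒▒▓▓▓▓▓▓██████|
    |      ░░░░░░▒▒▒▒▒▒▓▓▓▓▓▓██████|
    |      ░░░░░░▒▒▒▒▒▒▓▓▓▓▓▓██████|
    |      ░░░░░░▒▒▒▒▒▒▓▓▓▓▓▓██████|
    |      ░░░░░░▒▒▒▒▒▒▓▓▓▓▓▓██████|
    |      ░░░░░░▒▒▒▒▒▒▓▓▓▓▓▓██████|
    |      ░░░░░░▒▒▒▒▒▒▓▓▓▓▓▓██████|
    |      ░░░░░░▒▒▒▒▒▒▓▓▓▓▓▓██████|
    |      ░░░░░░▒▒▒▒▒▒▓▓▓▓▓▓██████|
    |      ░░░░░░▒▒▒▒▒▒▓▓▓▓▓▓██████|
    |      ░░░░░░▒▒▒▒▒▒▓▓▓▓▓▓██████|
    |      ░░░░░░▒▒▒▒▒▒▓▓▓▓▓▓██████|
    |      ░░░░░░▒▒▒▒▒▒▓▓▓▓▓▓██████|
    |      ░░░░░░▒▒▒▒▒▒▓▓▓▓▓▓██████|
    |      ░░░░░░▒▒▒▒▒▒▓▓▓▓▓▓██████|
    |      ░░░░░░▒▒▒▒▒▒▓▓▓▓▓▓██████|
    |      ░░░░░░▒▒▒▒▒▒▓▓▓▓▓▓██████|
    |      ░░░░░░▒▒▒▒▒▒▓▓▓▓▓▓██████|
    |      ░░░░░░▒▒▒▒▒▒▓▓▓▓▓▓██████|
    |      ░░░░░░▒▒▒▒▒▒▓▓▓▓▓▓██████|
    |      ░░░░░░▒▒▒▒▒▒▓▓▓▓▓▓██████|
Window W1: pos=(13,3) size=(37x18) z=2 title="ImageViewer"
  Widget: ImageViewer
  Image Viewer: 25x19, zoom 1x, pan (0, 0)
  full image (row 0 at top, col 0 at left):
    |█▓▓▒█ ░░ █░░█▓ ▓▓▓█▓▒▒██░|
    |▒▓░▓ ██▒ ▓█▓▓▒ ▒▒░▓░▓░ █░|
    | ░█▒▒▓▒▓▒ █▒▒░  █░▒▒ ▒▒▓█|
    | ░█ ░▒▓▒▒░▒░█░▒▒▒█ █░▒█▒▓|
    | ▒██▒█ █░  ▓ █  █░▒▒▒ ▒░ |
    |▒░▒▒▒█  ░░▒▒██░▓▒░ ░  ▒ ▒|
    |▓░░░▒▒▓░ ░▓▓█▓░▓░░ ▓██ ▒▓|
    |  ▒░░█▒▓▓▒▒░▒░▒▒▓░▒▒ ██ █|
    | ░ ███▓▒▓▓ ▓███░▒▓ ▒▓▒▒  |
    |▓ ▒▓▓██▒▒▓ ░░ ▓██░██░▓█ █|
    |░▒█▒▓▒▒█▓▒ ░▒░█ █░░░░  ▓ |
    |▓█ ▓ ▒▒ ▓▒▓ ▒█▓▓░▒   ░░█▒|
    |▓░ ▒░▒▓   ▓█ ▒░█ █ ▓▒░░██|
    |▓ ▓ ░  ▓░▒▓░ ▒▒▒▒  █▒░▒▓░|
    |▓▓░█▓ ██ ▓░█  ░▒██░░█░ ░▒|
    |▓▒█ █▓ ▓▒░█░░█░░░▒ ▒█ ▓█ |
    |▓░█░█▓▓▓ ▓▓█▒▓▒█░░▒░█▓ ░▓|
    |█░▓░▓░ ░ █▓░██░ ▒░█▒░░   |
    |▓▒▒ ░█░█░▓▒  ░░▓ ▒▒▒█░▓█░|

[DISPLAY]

                                                      
           ┏━━━━━━━━━━━━━━━━━━━━━━━━━━━━━━━━━━━┓      
           ┃ ImageViewer                       ┃━━━━━━
           ┠───────────────────────────────────┨geView
           ┃█▓▓▒█ ░░ █░░█▓ ▓▓▓█▓▒▒██░          ┃──────
           ┃▒▓░▓ ██▒ ▓█▓▓▒ ▒▒░▓░▓░ █░          ┃  ░░░░
           ┃ ░█▒▒▓▒▓▒ █▒▒░  █░▒▒ ▒▒▓█          ┃  ░░░░
           ┃ ░█ ░▒▓▒▒░▒░█░▒▒▒█ █░▒█▒▓          ┃  ░░░░
           ┃ ▒██▒█ █░  ▓ █  █░▒▒▒ ▒░           ┃  ░░░░
           ┃▒░▒▒▒█  ░░▒▒██░▓▒░ ░  ▒ ▒          ┃  ░░░░
           ┃▓░░░▒▒▓░ ░▓▓█▓░▓░░ ▓██ ▒▓          ┃  ░░░░
           ┃  ▒░░█▒▓▓▒▒░▒░▒▒▓░▒▒ ██ █          ┃  ░░░░
           ┃ ░ ███▓▒▓▓ ▓███░▒▓ ▒▓▒▒            ┃  ░░░░
           ┃▓ ▒▓▓██▒▒▓ ░░ ▓██░██░▓█ █          ┃  ░░░░
           ┃░▒█▒▓▒▒█▓▒ ░▒░█ █░░░░  ▓           ┃  ░░░░


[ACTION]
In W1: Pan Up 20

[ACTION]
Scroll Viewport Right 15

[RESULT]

                                                      
━━━━━━━━━━━━━━━━━━━━━━━━━━━━━━━━┓                     
ageViewer                       ┃━━━━━━━━━━━━━━━━━━━━━
────────────────────────────────┨geViewer             
▒█ ░░ █░░█▓ ▓▓▓█▓▒▒██░          ┃─────────────────────
▓ ██▒ ▓█▓▓▒ ▒▒░▓░▓░ █░          ┃  ░░░░░░▒▒▒▒▒▒▓▓▓▓▓▓█
▒▒▓▒▓▒ █▒▒░  █░▒▒ ▒▒▓█          ┃  ░░░░░░▒▒▒▒▒▒▓▓▓▓▓▓█
 ░▒▓▒▒░▒░█░▒▒▒█ █░▒█▒▓          ┃  ░░░░░░▒▒▒▒▒▒▓▓▓▓▓▓█
█▒█ █░  ▓ █  █░▒▒▒ ▒░           ┃  ░░░░░░▒▒▒▒▒▒▓▓▓▓▓▓█
▒▒█  ░░▒▒██░▓▒░ ░  ▒ ▒          ┃  ░░░░░░▒▒▒▒▒▒▓▓▓▓▓▓█
░▒▒▓░ ░▓▓█▓░▓░░ ▓██ ▒▓          ┃  ░░░░░░▒▒▒▒▒▒▓▓▓▓▓▓█
░░█▒▓▓▒▒░▒░▒▒▓░▒▒ ██ █          ┃  ░░░░░░▒▒▒▒▒▒▓▓▓▓▓▓█
███▓▒▓▓ ▓███░▒▓ ▒▓▒▒            ┃  ░░░░░░▒▒▒▒▒▒▓▓▓▓▓▓█
▓▓██▒▒▓ ░░ ▓██░██░▓█ █          ┃  ░░░░░░▒▒▒▒▒▒▓▓▓▓▓▓█
▒▓▒▒█▓▒ ░▒░█ █░░░░  ▓           ┃  ░░░░░░▒▒▒▒▒▒▓▓▓▓▓▓█


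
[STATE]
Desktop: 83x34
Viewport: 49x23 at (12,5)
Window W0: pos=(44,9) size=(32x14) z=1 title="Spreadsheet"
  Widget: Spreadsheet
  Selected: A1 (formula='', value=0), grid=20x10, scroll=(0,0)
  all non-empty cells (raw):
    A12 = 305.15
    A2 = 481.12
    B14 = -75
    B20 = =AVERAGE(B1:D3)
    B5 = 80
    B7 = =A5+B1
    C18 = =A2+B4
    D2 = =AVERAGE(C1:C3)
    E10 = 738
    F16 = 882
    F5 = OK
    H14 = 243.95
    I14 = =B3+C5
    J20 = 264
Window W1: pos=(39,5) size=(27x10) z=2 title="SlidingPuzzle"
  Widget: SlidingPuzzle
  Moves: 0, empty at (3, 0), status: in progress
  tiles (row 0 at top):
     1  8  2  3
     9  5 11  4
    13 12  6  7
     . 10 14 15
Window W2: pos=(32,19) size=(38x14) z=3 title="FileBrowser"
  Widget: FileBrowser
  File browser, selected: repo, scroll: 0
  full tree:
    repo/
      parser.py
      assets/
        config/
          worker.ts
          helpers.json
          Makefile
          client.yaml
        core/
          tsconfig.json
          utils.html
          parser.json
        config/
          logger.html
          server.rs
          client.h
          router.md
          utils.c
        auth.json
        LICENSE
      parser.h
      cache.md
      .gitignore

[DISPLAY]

                           ┏━━━━━━━━━━━━━━━━━━━━━
                           ┃ SlidingPuzzle       
                           ┠─────────────────────
                           ┃┌────┬────┬────┬────┐
                           ┃│  1 │  8 │  2 │  3 │
                           ┃├────┼────┼────┼────┤
                           ┃│  9 │  5 │ 11 │  4 │
                           ┃├────┼────┼────┼────┤
                           ┃│ 13 │ 12 │  6 │  7 │
                           ┗━━━━━━━━━━━━━━━━━━━━━
                                ┃  1      [0]    
                                ┃  2   481.12    
                                ┃  3        0    
                                ┃  4        0    
                    ┏━━━━━━━━━━━━━━━━━━━━━━━━━━━━
                    ┃ FileBrowser                
                    ┠────────────────────────────
                    ┃> [-] repo/                 
                    ┃    parser.py               
                    ┃    [+] assets/             
                    ┃    parser.h                
                    ┃    cache.md                
                    ┃    .gitignore              


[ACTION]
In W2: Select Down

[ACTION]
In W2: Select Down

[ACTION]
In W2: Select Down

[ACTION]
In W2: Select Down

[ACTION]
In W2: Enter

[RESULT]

                           ┏━━━━━━━━━━━━━━━━━━━━━
                           ┃ SlidingPuzzle       
                           ┠─────────────────────
                           ┃┌────┬────┬────┬────┐
                           ┃│  1 │  8 │  2 │  3 │
                           ┃├────┼────┼────┼────┤
                           ┃│  9 │  5 │ 11 │  4 │
                           ┃├────┼────┼────┼────┤
                           ┃│ 13 │ 12 │  6 │  7 │
                           ┗━━━━━━━━━━━━━━━━━━━━━
                                ┃  1      [0]    
                                ┃  2   481.12    
                                ┃  3        0    
                                ┃  4        0    
                    ┏━━━━━━━━━━━━━━━━━━━━━━━━━━━━
                    ┃ FileBrowser                
                    ┠────────────────────────────
                    ┃  [-] repo/                 
                    ┃    parser.py               
                    ┃    [+] assets/             
                    ┃    parser.h                
                    ┃  > cache.md                
                    ┃    .gitignore              


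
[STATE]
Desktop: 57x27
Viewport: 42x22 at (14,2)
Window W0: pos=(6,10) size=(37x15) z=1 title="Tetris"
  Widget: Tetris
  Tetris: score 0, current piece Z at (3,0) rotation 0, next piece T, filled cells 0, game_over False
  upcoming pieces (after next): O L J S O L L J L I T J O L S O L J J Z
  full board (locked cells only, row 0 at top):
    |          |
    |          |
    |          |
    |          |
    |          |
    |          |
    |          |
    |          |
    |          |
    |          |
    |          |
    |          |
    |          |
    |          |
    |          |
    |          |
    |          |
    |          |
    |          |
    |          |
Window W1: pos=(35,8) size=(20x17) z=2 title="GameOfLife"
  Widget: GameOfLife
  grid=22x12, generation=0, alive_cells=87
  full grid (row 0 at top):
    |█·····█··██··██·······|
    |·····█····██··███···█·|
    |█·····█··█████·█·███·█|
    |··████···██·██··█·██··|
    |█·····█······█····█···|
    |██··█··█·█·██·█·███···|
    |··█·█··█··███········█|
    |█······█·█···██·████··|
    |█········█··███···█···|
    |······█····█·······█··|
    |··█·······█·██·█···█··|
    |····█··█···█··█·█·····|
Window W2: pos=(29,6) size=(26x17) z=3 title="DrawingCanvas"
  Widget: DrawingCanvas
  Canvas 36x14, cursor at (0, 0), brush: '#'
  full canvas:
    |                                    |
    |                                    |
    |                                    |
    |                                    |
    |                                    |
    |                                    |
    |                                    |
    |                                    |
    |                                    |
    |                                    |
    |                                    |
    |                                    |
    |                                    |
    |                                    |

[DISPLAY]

                                          
                                          
                                          
                                          
               ┏━━━━━━━━━━━━━━━━━━━━━━━━┓ 
               ┃ DrawingCanvas          ┃ 
               ┠────────────────────────┨ 
               ┃+                       ┃ 
━━━━━━━━━━━━━━━┃                        ┃ 
               ┃                        ┃ 
───────────────┃                        ┃ 
   │Next:      ┃                        ┃ 
   │ ▒         ┃                        ┃ 
   │▒▒▒        ┃                        ┃ 
   │           ┃                        ┃ 
   │           ┃                        ┃ 
   │           ┃                        ┃ 
   │Score:     ┃                        ┃ 
   │0          ┃                        ┃ 
   │           ┃                        ┃ 
   │           ┗━━━━━━━━━━━━━━━━━━━━━━━━┛ 
   │                 ┃··█··█···█··█·█···┃ 


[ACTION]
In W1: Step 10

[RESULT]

                                          
                                          
                                          
                                          
               ┏━━━━━━━━━━━━━━━━━━━━━━━━┓ 
               ┃ DrawingCanvas          ┃ 
               ┠────────────────────────┨ 
               ┃+                       ┃ 
━━━━━━━━━━━━━━━┃                        ┃ 
               ┃                        ┃ 
───────────────┃                        ┃ 
   │Next:      ┃                        ┃ 
   │ ▒         ┃                        ┃ 
   │▒▒▒        ┃                        ┃ 
   │           ┃                        ┃ 
   │           ┃                        ┃ 
   │           ┃                        ┃ 
   │Score:     ┃                        ┃ 
   │0          ┃                        ┃ 
   │           ┃                        ┃ 
   │           ┗━━━━━━━━━━━━━━━━━━━━━━━━┛ 
   │                 ┃··········███·····┃ 


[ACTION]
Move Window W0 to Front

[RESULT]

                                          
                                          
                                          
                                          
               ┏━━━━━━━━━━━━━━━━━━━━━━━━┓ 
               ┃ DrawingCanvas          ┃ 
               ┠────────────────────────┨ 
               ┃+                       ┃ 
━━━━━━━━━━━━━━━━━━━━━━━━━━━━┓           ┃ 
                            ┃           ┃ 
────────────────────────────┨           ┃ 
   │Next:                   ┃           ┃ 
   │ ▒                      ┃           ┃ 
   │▒▒▒                     ┃           ┃ 
   │                        ┃           ┃ 
   │                        ┃           ┃ 
   │                        ┃           ┃ 
   │Score:                  ┃           ┃ 
   │0                       ┃           ┃ 
   │                        ┃           ┃ 
   │                        ┃━━━━━━━━━━━┛ 
   │                        ┃···███·····┃ 


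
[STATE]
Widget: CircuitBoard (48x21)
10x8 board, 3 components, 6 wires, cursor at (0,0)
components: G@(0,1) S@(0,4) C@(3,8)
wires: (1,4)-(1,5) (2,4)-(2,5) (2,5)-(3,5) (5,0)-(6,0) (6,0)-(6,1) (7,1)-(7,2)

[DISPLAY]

   0 1 2 3 4 5 6 7 8 9                          
0  [.]  G           S                           
                                                
1                   · ─ ·                       
                                                
2                   · ─ ·                       
                        │                       
3                       ·           C           
                                                
4                                               
                                                
5   ·                                           
    │                                           
6   · ─ ·                                       
                                                
7       · ─ ·                                   
Cursor: (0,0)                                   
                                                
                                                
                                                
                                                


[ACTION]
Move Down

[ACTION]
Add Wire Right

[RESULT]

   0 1 2 3 4 5 6 7 8 9                          
0       G           S                           
                                                
1  [.]─ ·           · ─ ·                       
                                                
2                   · ─ ·                       
                        │                       
3                       ·           C           
                                                
4                                               
                                                
5   ·                                           
    │                                           
6   · ─ ·                                       
                                                
7       · ─ ·                                   
Cursor: (1,0)                                   
                                                
                                                
                                                
                                                


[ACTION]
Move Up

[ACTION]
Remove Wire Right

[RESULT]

   0 1 2 3 4 5 6 7 8 9                          
0  [.]  G           S                           
                                                
1   · ─ ·           · ─ ·                       
                                                
2                   · ─ ·                       
                        │                       
3                       ·           C           
                                                
4                                               
                                                
5   ·                                           
    │                                           
6   · ─ ·                                       
                                                
7       · ─ ·                                   
Cursor: (0,0)                                   
                                                
                                                
                                                
                                                


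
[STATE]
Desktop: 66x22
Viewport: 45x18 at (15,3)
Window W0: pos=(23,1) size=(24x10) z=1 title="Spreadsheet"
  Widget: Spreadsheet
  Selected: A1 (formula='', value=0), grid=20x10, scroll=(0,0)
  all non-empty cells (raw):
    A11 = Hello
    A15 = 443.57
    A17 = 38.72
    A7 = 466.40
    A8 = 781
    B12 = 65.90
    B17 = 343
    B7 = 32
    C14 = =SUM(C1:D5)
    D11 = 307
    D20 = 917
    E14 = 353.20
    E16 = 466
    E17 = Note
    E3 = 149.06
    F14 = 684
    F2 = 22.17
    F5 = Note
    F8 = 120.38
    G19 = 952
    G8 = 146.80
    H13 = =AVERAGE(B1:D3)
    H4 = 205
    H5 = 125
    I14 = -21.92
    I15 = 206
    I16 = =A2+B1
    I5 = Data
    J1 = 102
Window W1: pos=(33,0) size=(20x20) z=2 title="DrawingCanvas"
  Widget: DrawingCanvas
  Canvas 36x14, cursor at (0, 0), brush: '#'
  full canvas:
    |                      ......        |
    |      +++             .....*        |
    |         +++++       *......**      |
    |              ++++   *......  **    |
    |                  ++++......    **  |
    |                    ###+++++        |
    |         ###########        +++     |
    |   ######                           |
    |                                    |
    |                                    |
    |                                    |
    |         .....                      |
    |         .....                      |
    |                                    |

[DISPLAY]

        ┠─────────┃+                 ┃       
        ┃A1:      ┃      +++         ┃       
        ┃       A ┃         +++++    ┃       
        ┃---------┃              ++++┃       
        ┃  1      ┃                  ┃       
        ┃  2      ┃                  ┃       
        ┃  3      ┃         #########┃       
        ┗━━━━━━━━━┃   ######         ┃       
                  ┃                  ┃       
                  ┃                  ┃       
                  ┃                  ┃       
                  ┃         .....    ┃       
                  ┃         .....    ┃       
                  ┃                  ┃       
                  ┃                  ┃       
                  ┃                  ┃       
                  ┗━━━━━━━━━━━━━━━━━━┛       
                                             


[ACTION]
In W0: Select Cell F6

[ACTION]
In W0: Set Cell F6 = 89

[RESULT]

        ┠─────────┃+                 ┃       
        ┃F6: 89   ┃      +++         ┃       
        ┃       A ┃         +++++    ┃       
        ┃---------┃              ++++┃       
        ┃  1      ┃                  ┃       
        ┃  2      ┃                  ┃       
        ┃  3      ┃         #########┃       
        ┗━━━━━━━━━┃   ######         ┃       
                  ┃                  ┃       
                  ┃                  ┃       
                  ┃                  ┃       
                  ┃         .....    ┃       
                  ┃         .....    ┃       
                  ┃                  ┃       
                  ┃                  ┃       
                  ┃                  ┃       
                  ┗━━━━━━━━━━━━━━━━━━┛       
                                             


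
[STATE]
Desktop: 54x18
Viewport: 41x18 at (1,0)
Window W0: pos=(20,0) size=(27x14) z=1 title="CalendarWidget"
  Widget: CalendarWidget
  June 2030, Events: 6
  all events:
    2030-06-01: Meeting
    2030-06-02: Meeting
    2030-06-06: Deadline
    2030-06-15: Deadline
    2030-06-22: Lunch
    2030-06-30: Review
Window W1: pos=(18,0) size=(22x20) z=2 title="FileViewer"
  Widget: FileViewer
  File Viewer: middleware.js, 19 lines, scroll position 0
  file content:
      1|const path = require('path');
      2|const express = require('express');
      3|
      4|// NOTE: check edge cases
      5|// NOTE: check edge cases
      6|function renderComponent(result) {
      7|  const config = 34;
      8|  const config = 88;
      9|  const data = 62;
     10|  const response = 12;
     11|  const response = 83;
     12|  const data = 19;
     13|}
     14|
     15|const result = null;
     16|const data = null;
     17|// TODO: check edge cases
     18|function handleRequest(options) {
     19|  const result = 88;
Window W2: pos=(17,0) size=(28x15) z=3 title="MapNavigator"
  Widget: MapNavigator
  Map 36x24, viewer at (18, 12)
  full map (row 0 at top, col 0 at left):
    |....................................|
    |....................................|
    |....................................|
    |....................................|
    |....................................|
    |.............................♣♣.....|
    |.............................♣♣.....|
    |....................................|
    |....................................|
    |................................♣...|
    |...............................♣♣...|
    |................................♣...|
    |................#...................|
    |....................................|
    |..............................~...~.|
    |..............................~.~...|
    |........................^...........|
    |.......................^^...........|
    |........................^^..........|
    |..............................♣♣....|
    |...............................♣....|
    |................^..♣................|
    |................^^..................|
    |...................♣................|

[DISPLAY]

                ┏━━━━━━━━━━━━━━━━━━━━━━━━
                ┃ MapNavigator           
                ┠────────────────────────
                ┃........................
                ┃........................
                ┃........................
                ┃........................
                ┃........................
                ┃...........#.@..........
                ┃........................
                ┃........................
                ┃........................
                ┃...................^....
                ┃..................^^....
                ┗━━━━━━━━━━━━━━━━━━━━━━━━
                 ┃}                  ░┃  
                 ┃                   ░┃  
                 ┃const result = null░┃  


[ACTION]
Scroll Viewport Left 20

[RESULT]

                 ┏━━━━━━━━━━━━━━━━━━━━━━━
                 ┃ MapNavigator          
                 ┠───────────────────────
                 ┃.......................
                 ┃.......................
                 ┃.......................
                 ┃.......................
                 ┃.......................
                 ┃...........#.@.........
                 ┃.......................
                 ┃.......................
                 ┃.......................
                 ┃...................^...
                 ┃..................^^...
                 ┗━━━━━━━━━━━━━━━━━━━━━━━
                  ┃}                  ░┃ 
                  ┃                   ░┃ 
                  ┃const result = null░┃ 


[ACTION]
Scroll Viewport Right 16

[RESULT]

    ┏━━━━━━━━━━━━━━━━━━━━━━━━━━┓━┓       
    ┃ MapNavigator             ┃ ┃       
    ┠──────────────────────────┨─┨       
    ┃..........................┃ ┃       
    ┃..........................┃ ┃       
    ┃..........................┃ ┃       
    ┃..........................┃ ┃       
    ┃..........................┃ ┃       
    ┃...........#.@............┃ ┃       
    ┃..........................┃ ┃       
    ┃.........................~┃ ┃       
    ┃.........................~┃ ┃       
    ┃...................^......┃ ┃       
    ┃..................^^......┃━┛       
    ┗━━━━━━━━━━━━━━━━━━━━━━━━━━┛         
     ┃}                  ░┃              
     ┃                   ░┃              
     ┃const result = null░┃              


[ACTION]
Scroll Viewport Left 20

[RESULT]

                 ┏━━━━━━━━━━━━━━━━━━━━━━━
                 ┃ MapNavigator          
                 ┠───────────────────────
                 ┃.......................
                 ┃.......................
                 ┃.......................
                 ┃.......................
                 ┃.......................
                 ┃...........#.@.........
                 ┃.......................
                 ┃.......................
                 ┃.......................
                 ┃...................^...
                 ┃..................^^...
                 ┗━━━━━━━━━━━━━━━━━━━━━━━
                  ┃}                  ░┃ 
                  ┃                   ░┃ 
                  ┃const result = null░┃ 


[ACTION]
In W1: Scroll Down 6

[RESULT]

                 ┏━━━━━━━━━━━━━━━━━━━━━━━
                 ┃ MapNavigator          
                 ┠───────────────────────
                 ┃.......................
                 ┃.......................
                 ┃.......................
                 ┃.......................
                 ┃.......................
                 ┃...........#.@.........
                 ┃.......................
                 ┃.......................
                 ┃.......................
                 ┃...................^...
                 ┃..................^^...
                 ┗━━━━━━━━━━━━━━━━━━━━━━━
                  ┃const data = null; ░┃ 
                  ┃// TODO: check edge░┃ 
                  ┃function handleRequ█┃ 


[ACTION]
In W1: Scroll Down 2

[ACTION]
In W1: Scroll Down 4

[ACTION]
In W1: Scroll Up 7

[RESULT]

                 ┏━━━━━━━━━━━━━━━━━━━━━━━
                 ┃ MapNavigator          
                 ┠───────────────────────
                 ┃.......................
                 ┃.......................
                 ┃.......................
                 ┃.......................
                 ┃.......................
                 ┃...........#.@.........
                 ┃.......................
                 ┃.......................
                 ┃.......................
                 ┃...................^...
                 ┃..................^^...
                 ┗━━━━━━━━━━━━━━━━━━━━━━━
                  ┃}                  ░┃ 
                  ┃                   ░┃ 
                  ┃const result = null░┃ 
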